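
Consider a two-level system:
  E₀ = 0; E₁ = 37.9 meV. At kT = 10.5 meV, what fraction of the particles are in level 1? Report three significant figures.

0.0264

Eᵢ/kT = 0, 3.6095.
Z = Σ e^(−Eᵢ/kT) = e^(−0) + e^(−3.6095) = 1.0000 + 0.027065 = 1.0271.
P₁ = e^(−E₁/kT) / Z = 0.027065/1.0271 = 0.0264.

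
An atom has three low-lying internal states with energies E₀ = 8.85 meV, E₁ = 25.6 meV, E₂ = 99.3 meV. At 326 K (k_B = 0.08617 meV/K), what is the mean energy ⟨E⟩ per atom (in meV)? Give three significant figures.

16.9 meV

k_BT = 0.08617 × 326 K = 28.091 meV.
Eᵢ/kT = 0.31505, 0.91132, 3.5349.
Z = Σ e^(−Eᵢ/kT) = e^(−0.31505) + e^(−0.91132) + e^(−3.5349) = 0.72975 + 0.40199 + 0.029162 = 1.1609.
⟨E⟩ = Σ Eᵢ e^(−Eᵢ/kT) / Z = (8.85·0.72975 + 25.6·0.40199 + 99.3·0.029162) / 1.1609 = 16.9 meV.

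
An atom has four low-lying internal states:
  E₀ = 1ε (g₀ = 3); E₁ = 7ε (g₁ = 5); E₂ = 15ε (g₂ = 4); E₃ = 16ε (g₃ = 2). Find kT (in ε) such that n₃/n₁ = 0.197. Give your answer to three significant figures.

n₃/n₁ = (g₃/g₁) exp[−(E₃−E₁)/kT] = 0.197.
⇒ (E₃−E₁)/kT = ln((2/5)/0.197) = ln(2.0305) = 0.70828.
kT = 9ε / 0.70828 = 12.7 ε.

12.7 ε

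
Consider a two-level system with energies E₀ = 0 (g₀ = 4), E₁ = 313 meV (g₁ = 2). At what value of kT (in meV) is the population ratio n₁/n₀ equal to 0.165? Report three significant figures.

n₁/n₀ = (g₁/g₀) exp[−(E₁−E₀)/kT] = 0.165.
⇒ (E₁−E₀)/kT = ln((2/4)/0.165) = ln(3.0303) = 1.1087.
kT = 313 meV / 1.1087 = 282 meV.

282 meV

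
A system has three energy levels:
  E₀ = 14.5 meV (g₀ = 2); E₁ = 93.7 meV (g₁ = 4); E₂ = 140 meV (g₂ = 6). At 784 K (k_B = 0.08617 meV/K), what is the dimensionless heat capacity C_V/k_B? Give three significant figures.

0.597

k_BT = 0.08617 × 784 K = 67.557 meV.
Eᵢ/kT = 0.21463, 1.3870, 2.0723.
Z = Σ gᵢe^(−Eᵢ/kT) = 2·e^(−0.21463) + 4·e^(−1.3870) + 6·e^(−2.0723) = 1.6137 + 0.99929 + 0.75538 = 3.3684.
⟨E⟩ = 66.140 meV, ⟨E²⟩ = 7100.8 meV².
C_V/k_B = (⟨E²⟩ − ⟨E⟩²)/(kT)² = (7100.8 − 4374.5)/4563.9 = 0.597.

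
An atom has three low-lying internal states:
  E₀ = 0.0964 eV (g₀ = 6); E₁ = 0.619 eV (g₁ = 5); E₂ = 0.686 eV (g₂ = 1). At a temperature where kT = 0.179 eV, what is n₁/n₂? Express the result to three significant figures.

n₁/n₂ = (g₁/g₂) exp[−(E₁−E₂)/kT] = (5/1) × exp(−(-0.067 eV)/(0.179 eV)) = (5/1) × exp(0.37430) = 7.27.

7.27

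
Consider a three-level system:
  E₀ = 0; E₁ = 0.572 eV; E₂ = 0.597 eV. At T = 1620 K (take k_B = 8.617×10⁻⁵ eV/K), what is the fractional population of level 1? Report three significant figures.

k_BT = 8.617×10⁻⁵ × 1620 K = 0.13960 eV.
Eᵢ/kT = 0, 4.0974, 4.2765.
Z = Σ e^(−Eᵢ/kT) = e^(−0) + e^(−4.0974) + e^(−4.2765) = 1.0000 + 0.016616 + 0.013891 = 1.0305.
P₁ = e^(−E₁/kT) / Z = 0.016616/1.0305 = 0.0161.

0.0161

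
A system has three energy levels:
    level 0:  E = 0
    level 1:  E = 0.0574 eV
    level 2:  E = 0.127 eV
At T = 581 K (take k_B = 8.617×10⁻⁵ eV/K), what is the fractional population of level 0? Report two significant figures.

0.72

k_BT = 8.617×10⁻⁵ × 581 K = 0.05006 eV.
Eᵢ/kT = 0, 1.147, 2.537.
Z = Σ e^(−Eᵢ/kT) = e^(−0) + e^(−1.147) + e^(−2.537) = 1.000 + 0.3176 + 0.07910 = 1.397.
P₀ = e^(−E₀/kT) / Z = 1.000/1.397 = 0.72.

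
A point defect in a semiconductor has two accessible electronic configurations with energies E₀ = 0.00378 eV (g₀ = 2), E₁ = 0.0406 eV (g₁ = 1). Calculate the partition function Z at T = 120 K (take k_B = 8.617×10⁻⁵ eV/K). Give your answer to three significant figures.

Z = 1.41

k_BT = 8.617×10⁻⁵ × 120 K = 0.010340 eV.
Eᵢ/kT = 0.36557, 3.9265.
Z = Σ gᵢe^(−Eᵢ/kT) = 2·e^(−0.36557) + 1·e^(−3.9265) = 1.3876 + 0.019713 = 1.4073.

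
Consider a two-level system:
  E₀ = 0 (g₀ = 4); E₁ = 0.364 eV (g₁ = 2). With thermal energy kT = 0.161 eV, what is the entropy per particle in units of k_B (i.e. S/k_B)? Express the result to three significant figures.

1.55

Eᵢ/kT = 0, 2.2609.
Z = Σ gᵢe^(−Eᵢ/kT) = 4·e^(−0) + 2·e^(−2.2609) = 4.0000 + 0.20851 = 4.2085.
⟨E⟩ = Σ EᵢPᵢ = 0.018034 eV.
S/k_B = ln Z + ⟨E⟩/kT = ln(4.2085) + 0.018034/0.161 = 1.4371 + 0.11201 = 1.55.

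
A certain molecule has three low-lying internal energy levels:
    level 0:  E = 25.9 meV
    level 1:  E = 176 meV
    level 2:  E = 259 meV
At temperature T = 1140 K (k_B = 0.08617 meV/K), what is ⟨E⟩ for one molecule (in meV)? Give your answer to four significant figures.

k_BT = 0.08617 × 1140 K = 98.2338 meV.
Eᵢ/kT = 0.263657, 1.79164, 2.63657.
Z = Σ e^(−Eᵢ/kT) = e^(−0.263657) + e^(−1.79164) + e^(−2.63657) = 0.768237 + 0.166687 + 0.0716065 = 1.00653.
⟨E⟩ = Σ Eᵢ e^(−Eᵢ/kT) / Z = (25.9·0.768237 + 176·0.166687 + 259·0.0716065) / 1.00653 = 67.34 meV.

67.34 meV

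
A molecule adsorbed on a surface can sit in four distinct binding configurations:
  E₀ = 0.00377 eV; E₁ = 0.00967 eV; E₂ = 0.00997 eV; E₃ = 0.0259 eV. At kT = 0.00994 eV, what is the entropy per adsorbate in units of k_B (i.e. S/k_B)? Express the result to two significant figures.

Eᵢ/kT = 0.3793, 0.9728, 1.003, 2.606.
Z = Σ e^(−Eᵢ/kT) = e^(−0.3793) + e^(−0.9728) + e^(−1.003) + e^(−2.606) = 0.6843 + 0.3780 + 0.3668 + 0.07383 = 1.503.
⟨E⟩ = Σ EᵢPᵢ = 0.007854 eV.
S/k_B = ln Z + ⟨E⟩/kT = ln(1.503) + 0.007854/0.00994 = 0.4075 + 0.7901 = 1.2.

1.2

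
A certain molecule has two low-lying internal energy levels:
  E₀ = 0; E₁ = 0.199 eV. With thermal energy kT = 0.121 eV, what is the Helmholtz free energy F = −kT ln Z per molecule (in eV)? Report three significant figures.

Eᵢ/kT = 0, 1.6446.
Z = Σ e^(−Eᵢ/kT) = e^(−0) + e^(−1.6446) = 1.0000 + 0.19309 = 1.1931.
F = −kT ln Z = −0.121 × ln(1.1931) = −0.121 × 0.17655 = -0.0214 eV.

-0.0214 eV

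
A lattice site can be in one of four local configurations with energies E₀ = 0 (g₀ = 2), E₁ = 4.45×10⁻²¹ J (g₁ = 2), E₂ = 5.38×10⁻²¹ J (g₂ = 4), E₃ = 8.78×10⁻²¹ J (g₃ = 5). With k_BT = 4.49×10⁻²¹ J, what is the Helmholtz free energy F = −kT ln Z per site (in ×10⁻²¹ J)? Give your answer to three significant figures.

-6.91 ×10⁻²¹ J

Eᵢ/kT = 0, 0.99109, 1.1982, 1.9555.
Z = Σ gᵢe^(−Eᵢ/kT) = 2·e^(−0) + 2·e^(−0.99109) + 4·e^(−1.1982) + 5·e^(−1.9555) = 2.0000 + 0.74234 + 1.2069 + 0.70747 = 4.6567.
F = −kT ln Z = −4.49 × ln(4.6567) = −4.49 × 1.5383 = -6.91 ×10⁻²¹ J.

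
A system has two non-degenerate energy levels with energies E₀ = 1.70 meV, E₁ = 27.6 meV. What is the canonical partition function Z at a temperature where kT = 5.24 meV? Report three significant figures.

Z = 0.728

Eᵢ/kT = 0.32443, 5.2672.
Z = Σ e^(−Eᵢ/kT) = e^(−0.32443) + e^(−5.2672) = 0.72294 + 0.0051580 = 0.72810.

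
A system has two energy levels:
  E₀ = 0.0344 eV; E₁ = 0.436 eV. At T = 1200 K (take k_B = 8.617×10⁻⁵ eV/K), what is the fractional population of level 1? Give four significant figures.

k_BT = 8.617×10⁻⁵ × 1200 K = 0.103404 eV.
Eᵢ/kT = 0.332676, 4.21647.
Z = Σ e^(−Eᵢ/kT) = e^(−0.332676) + e^(−4.21647) = 0.717002 + 0.0147506 = 0.731753.
P₁ = e^(−E₁/kT) / Z = 0.0147506/0.731753 = 0.02016.

0.02016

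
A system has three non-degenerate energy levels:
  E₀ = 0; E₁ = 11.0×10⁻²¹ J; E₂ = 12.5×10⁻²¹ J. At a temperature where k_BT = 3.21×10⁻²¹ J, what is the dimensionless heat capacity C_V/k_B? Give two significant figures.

0.62

Eᵢ/kT = 0, 3.427, 3.894.
Z = Σ e^(−Eᵢ/kT) = e^(−0) + e^(−3.427) + e^(−3.894) = 1.000 + 0.03248 + 0.02036 = 1.053.
⟨E⟩ = 0.5810, ⟨E²⟩ = 6.753.
C_V/k_B = (⟨E²⟩ − ⟨E⟩²)/(kT)² = (6.753 − 0.3376)/10.30 = 0.62.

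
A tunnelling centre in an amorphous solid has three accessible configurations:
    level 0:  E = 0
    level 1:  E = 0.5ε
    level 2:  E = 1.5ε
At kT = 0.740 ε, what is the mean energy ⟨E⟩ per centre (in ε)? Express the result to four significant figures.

Eᵢ/kT = 0, 0.675676, 2.02703.
Z = Σ e^(−Eᵢ/kT) = e^(−0) + e^(−0.675676) + e^(−2.02703) = 1.00000 + 0.508812 + 0.131726 = 1.64054.
⟨E⟩ = Σ Eᵢ e^(−Eᵢ/kT) / Z = (0·1.00000 + 0.5·0.508812 + 1.5·0.131726) / 1.64054 = 0.2755 ε.

0.2755 ε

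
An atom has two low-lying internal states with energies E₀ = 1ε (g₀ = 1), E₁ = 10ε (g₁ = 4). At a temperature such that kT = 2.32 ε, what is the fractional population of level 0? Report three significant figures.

Eᵢ/kT = 0.43103, 4.3103.
Z = Σ gᵢe^(−Eᵢ/kT) = 1·e^(−0.43103) + 4·e^(−4.3103) = 0.64984 + 0.053718 = 0.70356.
P₀ = g₀ e^(−E₀/kT) / Z = 0.64984/0.70356 = 0.924.

0.924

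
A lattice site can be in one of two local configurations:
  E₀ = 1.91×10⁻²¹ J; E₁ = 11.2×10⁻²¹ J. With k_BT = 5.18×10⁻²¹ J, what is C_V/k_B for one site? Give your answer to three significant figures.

Eᵢ/kT = 0.36873, 2.1622.
Z = Σ e^(−Eᵢ/kT) = e^(−0.36873) + e^(−2.1622) = 0.69161 + 0.11507 = 0.80668.
⟨E⟩ = 3.2352, ⟨E²⟩ = 21.021.
C_V/k_B = (⟨E²⟩ − ⟨E⟩²)/(kT)² = (21.021 − 10.467)/26.832 = 0.393.

0.393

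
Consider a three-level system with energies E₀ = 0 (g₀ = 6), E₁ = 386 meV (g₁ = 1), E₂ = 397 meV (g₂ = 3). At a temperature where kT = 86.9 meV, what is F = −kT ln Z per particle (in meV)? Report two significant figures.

Eᵢ/kT = 0, 4.442, 4.568.
Z = Σ gᵢe^(−Eᵢ/kT) = 6·e^(−0) + 1·e^(−4.442) + 3·e^(−4.568) = 6.000 + 0.01177 + 0.03114 = 6.043.
F = −kT ln Z = −86.9 × ln(6.043) = −86.9 × 1.799 = -160 meV.

-160 meV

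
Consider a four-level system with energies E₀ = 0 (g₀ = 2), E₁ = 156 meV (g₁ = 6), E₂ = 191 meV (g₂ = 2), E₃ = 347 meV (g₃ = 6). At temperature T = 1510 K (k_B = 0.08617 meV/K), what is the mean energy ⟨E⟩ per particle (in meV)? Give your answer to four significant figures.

k_BT = 0.08617 × 1510 K = 130.117 meV.
Eᵢ/kT = 0, 1.19892, 1.46791, 2.66683.
Z = Σ gᵢe^(−Eᵢ/kT) = 2·e^(−0) + 6·e^(−1.19892) + 2·e^(−1.46791) + 6·e^(−2.66683) = 2.00000 + 1.80912 + 0.460813 + 0.416833 = 4.68677.
⟨E⟩ = Σ Eᵢ gᵢe^(−Eᵢ/kT) / Z = (0·2.00000 + 156·1.80912 + 191·0.460813 + 347·0.416833) / 4.68677 = 109.9 meV.

109.9 meV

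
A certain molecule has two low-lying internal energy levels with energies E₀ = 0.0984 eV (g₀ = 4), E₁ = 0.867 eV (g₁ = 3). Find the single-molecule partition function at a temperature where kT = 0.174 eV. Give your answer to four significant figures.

Z = 2.293

Eᵢ/kT = 0.565517, 4.98276.
Z = Σ gᵢe^(−Eᵢ/kT) = 4·e^(−0.565517) + 3·e^(−4.98276) = 2.27227 + 0.0205653 = 2.29284.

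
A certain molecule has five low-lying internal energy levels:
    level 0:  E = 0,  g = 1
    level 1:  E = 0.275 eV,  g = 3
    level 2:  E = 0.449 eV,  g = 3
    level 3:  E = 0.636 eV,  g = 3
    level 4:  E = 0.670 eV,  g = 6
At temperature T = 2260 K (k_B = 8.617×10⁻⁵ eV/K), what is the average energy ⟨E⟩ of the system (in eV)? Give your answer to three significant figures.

0.230 eV

k_BT = 8.617×10⁻⁵ × 2260 K = 0.19474 eV.
Eᵢ/kT = 0, 1.4121, 2.3056, 3.2659, 3.4405.
Z = Σ gᵢe^(−Eᵢ/kT) = 1·e^(−0) + 3·e^(−1.4121) + 3·e^(−2.3056) + 3·e^(−3.2659) + 6·e^(−3.4405) = 1.0000 + 0.73089 + 0.29910 + 0.11449 + 0.19229 = 2.3368.
⟨E⟩ = Σ Eᵢ gᵢe^(−Eᵢ/kT) / Z = (0·1.0000 + 0.275·0.73089 + 0.449·0.29910 + 0.636·0.11449 + 0.670·0.19229) / 2.3368 = 0.230 eV.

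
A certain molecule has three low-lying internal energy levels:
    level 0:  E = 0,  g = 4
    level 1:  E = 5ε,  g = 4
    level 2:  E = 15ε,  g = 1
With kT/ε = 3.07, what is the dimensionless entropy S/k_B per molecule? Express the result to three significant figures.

Eᵢ/kT = 0, 1.6287, 4.8860.
Z = Σ gᵢe^(−Eᵢ/kT) = 4·e^(−0) + 4·e^(−1.6287) + 1·e^(−4.8860) = 4.0000 + 0.78474 + 0.0075516 = 4.7923.
⟨E⟩ = Σ EᵢPᵢ = 0.84239 ε.
S/k_B = ln Z + ⟨E⟩/kT = ln(4.7923) + 0.84239/3.07 = 1.5670 + 0.27439 = 1.84.

1.84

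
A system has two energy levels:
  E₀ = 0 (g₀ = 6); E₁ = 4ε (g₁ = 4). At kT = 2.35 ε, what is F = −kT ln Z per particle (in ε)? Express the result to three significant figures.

Eᵢ/kT = 0, 1.7021.
Z = Σ gᵢe^(−Eᵢ/kT) = 6·e^(−0) + 4·e^(−1.7021) = 6.0000 + 0.72920 = 6.7292.
F = −kT ln Z = −2.35 × ln(6.7292) = −2.35 × 1.9065 = -4.48 ε.

-4.48 ε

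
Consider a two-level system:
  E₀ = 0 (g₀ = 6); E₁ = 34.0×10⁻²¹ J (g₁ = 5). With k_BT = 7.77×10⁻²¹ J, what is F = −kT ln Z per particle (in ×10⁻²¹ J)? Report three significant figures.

Eᵢ/kT = 0, 4.3758.
Z = Σ gᵢe^(−Eᵢ/kT) = 6·e^(−0) + 5·e^(−4.3758) = 6.0000 + 0.062890 = 6.0629.
F = −kT ln Z = −7.77 × ln(6.0629) = −7.77 × 1.8022 = -14.0 ×10⁻²¹ J.

-14.0 ×10⁻²¹ J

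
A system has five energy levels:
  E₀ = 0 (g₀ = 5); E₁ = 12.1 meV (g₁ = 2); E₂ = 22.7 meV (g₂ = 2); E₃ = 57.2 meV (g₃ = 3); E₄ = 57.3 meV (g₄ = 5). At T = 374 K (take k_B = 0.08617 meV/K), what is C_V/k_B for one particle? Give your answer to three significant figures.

0.397

k_BT = 0.08617 × 374 K = 32.228 meV.
Eᵢ/kT = 0, 0.37545, 0.70436, 1.7749, 1.7780.
Z = Σ gᵢe^(−Eᵢ/kT) = 5·e^(−0) + 2·e^(−0.37545) + 2·e^(−0.70436) + 3·e^(−1.7749) + 5·e^(−1.7780) = 5.0000 + 1.3740 + 0.98885 + 0.50850 + 0.84488 = 8.7162.
⟨E⟩ = 13.374 meV, ⟨E²⟩ = 590.67 meV².
C_V/k_B = (⟨E²⟩ − ⟨E⟩²)/(kT)² = (590.67 − 178.86)/1038.6 = 0.397.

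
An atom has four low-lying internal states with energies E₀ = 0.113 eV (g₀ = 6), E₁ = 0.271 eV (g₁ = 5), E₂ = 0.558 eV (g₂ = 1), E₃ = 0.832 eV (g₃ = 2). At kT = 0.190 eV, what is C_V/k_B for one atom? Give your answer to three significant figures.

Eᵢ/kT = 0.59474, 1.4263, 2.9368, 4.3789.
Z = Σ gᵢe^(−Eᵢ/kT) = 6·e^(−0.59474) + 5·e^(−1.4263) + 1·e^(−2.9368) + 2·e^(−4.3789) = 3.3102 + 1.2010 + 0.053035 + 0.025078 = 4.5893.
⟨E⟩ = 0.16342 eV, ⟨E²⟩ = 0.035810 eV².
C_V/k_B = (⟨E²⟩ − ⟨E⟩²)/(kT)² = (0.035810 − 0.026706)/0.036100 = 0.252.

0.252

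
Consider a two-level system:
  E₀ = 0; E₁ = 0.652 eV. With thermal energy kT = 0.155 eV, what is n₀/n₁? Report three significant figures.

n₀/n₁ = exp[−(E₀−E₁)/kT] = exp(−(-0.652 eV)/(0.155 eV)) = exp(4.2065) = 67.1.

67.1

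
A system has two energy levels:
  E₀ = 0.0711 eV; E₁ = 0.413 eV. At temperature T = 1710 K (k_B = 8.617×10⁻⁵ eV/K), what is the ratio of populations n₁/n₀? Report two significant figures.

k_BT = 8.617×10⁻⁵ × 1710 K = 0.1474 eV.
n₁/n₀ = exp[−(E₁−E₀)/kT] = exp(−(0.3419 eV)/(0.1474 eV)) = exp(-2.320) = 0.098.

0.098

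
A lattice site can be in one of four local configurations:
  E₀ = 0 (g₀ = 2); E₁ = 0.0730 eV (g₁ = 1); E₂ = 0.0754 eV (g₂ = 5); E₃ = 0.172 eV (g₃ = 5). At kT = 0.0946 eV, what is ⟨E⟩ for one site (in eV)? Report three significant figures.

0.0621 eV

Eᵢ/kT = 0, 0.77167, 0.79704, 1.8182.
Z = Σ gᵢe^(−Eᵢ/kT) = 2·e^(−0) + 1·e^(−0.77167) + 5·e^(−0.79704) + 5·e^(−1.8182) = 2.0000 + 0.46224 + 2.2533 + 0.81159 = 5.5271.
⟨E⟩ = Σ Eᵢ gᵢe^(−Eᵢ/kT) / Z = (0·2.0000 + 0.0730·0.46224 + 0.0754·2.2533 + 0.172·0.81159) / 5.5271 = 0.0621 eV.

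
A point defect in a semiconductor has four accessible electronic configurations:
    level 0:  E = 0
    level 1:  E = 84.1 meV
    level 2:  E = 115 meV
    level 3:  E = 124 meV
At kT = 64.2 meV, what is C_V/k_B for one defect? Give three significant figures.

Eᵢ/kT = 0, 1.3100, 1.7913, 1.9315.
Z = Σ e^(−Eᵢ/kT) = e^(−0) + e^(−1.3100) + e^(−1.7913) + e^(−1.9315) = 1.0000 + 0.26982 + 0.16674 + 0.14493 = 1.5815.
⟨E⟩ = 37.836 meV, ⟨E²⟩ = 4010.1 meV².
C_V/k_B = (⟨E²⟩ − ⟨E⟩²)/(kT)² = (4010.1 − 1431.6)/4121.6 = 0.626.

0.626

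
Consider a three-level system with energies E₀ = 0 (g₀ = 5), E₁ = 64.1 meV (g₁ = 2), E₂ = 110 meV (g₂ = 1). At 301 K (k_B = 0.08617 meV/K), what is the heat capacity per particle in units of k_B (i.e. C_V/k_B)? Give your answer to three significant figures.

0.240

k_BT = 0.08617 × 301 K = 25.937 meV.
Eᵢ/kT = 0, 2.4714, 4.2410.
Z = Σ gᵢe^(−Eᵢ/kT) = 5·e^(−0) + 2·e^(−2.4714) + 1·e^(−4.2410) = 5.0000 + 0.16893 + 0.014393 = 5.1833.
⟨E⟩ = 2.3945 meV, ⟨E²⟩ = 167.51 meV².
C_V/k_B = (⟨E²⟩ − ⟨E⟩²)/(kT)² = (167.51 − 5.7336)/672.73 = 0.240.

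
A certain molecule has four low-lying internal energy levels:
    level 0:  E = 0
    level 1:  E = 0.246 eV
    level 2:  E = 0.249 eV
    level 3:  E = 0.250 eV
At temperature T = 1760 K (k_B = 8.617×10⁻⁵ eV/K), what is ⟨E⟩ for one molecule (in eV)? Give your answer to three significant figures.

k_BT = 8.617×10⁻⁵ × 1760 K = 0.15166 eV.
Eᵢ/kT = 0, 1.6220, 1.6418, 1.6484.
Z = Σ e^(−Eᵢ/kT) = e^(−0) + e^(−1.6220) + e^(−1.6418) + e^(−1.6484) = 1.0000 + 0.19750 + 0.19363 + 0.19236 = 1.5835.
⟨E⟩ = Σ Eᵢ e^(−Eᵢ/kT) / Z = (0·1.0000 + 0.246·0.19750 + 0.249·0.19363 + 0.250·0.19236) / 1.5835 = 0.0915 eV.

0.0915 eV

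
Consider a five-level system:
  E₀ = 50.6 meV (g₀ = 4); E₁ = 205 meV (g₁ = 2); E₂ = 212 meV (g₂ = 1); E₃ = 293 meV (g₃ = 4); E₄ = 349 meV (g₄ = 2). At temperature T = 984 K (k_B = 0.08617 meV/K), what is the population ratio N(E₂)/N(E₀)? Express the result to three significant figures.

k_BT = 0.08617 × 984 K = 84.791 meV.
n₂/n₀ = (g₂/g₀) exp[−(E₂−E₀)/kT] = (1/4) × exp(−(161.4 meV)/(84.791 meV)) = (1/4) × exp(-1.9035) = 0.0373.

0.0373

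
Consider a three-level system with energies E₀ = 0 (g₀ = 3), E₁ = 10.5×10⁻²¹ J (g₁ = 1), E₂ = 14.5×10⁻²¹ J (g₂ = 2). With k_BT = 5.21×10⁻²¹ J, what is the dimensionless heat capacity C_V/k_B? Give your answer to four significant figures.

Eᵢ/kT = 0, 2.01536, 2.78311.
Z = Σ gᵢe^(−Eᵢ/kT) = 3·e^(−0) + 1·e^(−2.01536) + 2·e^(−2.78311) = 3.00000 + 0.133272 + 0.123692 = 3.25696.
⟨E⟩ = 0.980328, ⟨E²⟩ = 12.4962.
C_V/k_B = (⟨E²⟩ − ⟨E⟩²)/(kT)² = (12.4962 − 0.961043)/27.1441 = 0.4250.

0.4250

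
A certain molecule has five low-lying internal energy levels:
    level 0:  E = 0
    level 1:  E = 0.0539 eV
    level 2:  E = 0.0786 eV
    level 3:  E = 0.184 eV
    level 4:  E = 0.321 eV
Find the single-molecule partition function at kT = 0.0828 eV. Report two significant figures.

Z = 2.0

Eᵢ/kT = 0, 0.6510, 0.9493, 2.222, 3.877.
Z = Σ e^(−Eᵢ/kT) = e^(−0) + e^(−0.6510) + e^(−0.9493) + e^(−2.222) + e^(−3.877) = 1.000 + 0.5215 + 0.3870 + 0.1084 + 0.02071 = 2.038.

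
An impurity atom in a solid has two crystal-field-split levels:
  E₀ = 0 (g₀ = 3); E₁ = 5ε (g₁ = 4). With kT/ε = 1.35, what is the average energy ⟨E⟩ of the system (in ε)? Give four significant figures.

Eᵢ/kT = 0, 3.70370.
Z = Σ gᵢe^(−Eᵢ/kT) = 3·e^(−0) + 4·e^(−3.70370) = 3.00000 + 0.0985289 = 3.09853.
⟨E⟩ = Σ Eᵢ gᵢe^(−Eᵢ/kT) / Z = (0·3.00000 + 5·0.0985289) / 3.09853 = 0.1590 ε.

0.1590 ε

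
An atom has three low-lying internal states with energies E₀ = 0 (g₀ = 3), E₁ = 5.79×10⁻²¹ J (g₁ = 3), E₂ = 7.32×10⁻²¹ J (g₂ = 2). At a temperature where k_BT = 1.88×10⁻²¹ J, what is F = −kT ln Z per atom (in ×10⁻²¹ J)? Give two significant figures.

Eᵢ/kT = 0, 3.080, 3.894.
Z = Σ gᵢe^(−Eᵢ/kT) = 3·e^(−0) + 3·e^(−3.080) + 2·e^(−3.894) = 3.000 + 0.1379 + 0.04073 = 3.179.
F = −kT ln Z = −1.88 × ln(3.179) = −1.88 × 1.157 = -2.2 ×10⁻²¹ J.

-2.2 ×10⁻²¹ J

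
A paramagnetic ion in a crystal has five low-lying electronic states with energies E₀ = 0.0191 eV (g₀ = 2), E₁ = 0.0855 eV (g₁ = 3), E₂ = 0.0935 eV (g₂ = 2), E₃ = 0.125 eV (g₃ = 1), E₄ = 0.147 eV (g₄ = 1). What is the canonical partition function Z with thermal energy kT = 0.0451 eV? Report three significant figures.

Z = 2.11

Eᵢ/kT = 0.42350, 1.8958, 2.0732, 2.7716, 3.2594.
Z = Σ gᵢe^(−Eᵢ/kT) = 2·e^(−0.42350) + 3·e^(−1.8958) + 2·e^(−2.0732) + 1·e^(−2.7716) + 1·e^(−3.2594) = 1.3095 + 0.45059 + 0.25157 + 0.062562 + 0.038411 = 2.1126.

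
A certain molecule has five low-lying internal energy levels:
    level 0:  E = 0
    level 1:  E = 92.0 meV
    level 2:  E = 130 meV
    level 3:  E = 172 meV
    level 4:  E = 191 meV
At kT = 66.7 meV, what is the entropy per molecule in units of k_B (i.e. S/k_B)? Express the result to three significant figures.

Eᵢ/kT = 0, 1.3793, 1.9490, 2.5787, 2.8636.
Z = Σ e^(−Eᵢ/kT) = e^(−0) + e^(−1.3793) + e^(−1.9490) + e^(−2.5787) + e^(−2.8636) = 1.0000 + 0.25175 + 0.14242 + 0.075873 + 0.057063 = 1.5271.
⟨E⟩ = Σ EᵢPᵢ = 42.973 meV.
S/k_B = ln Z + ⟨E⟩/kT = ln(1.5271) + 42.973/66.7 = 0.42337 + 0.64427 = 1.07.

1.07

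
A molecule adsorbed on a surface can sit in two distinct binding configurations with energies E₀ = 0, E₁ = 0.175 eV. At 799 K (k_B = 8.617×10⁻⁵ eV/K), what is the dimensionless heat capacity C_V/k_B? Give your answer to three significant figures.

k_BT = 8.617×10⁻⁵ × 799 K = 0.068850 eV.
Eᵢ/kT = 0, 2.5418.
Z = Σ e^(−Eᵢ/kT) = e^(−0) + e^(−2.5418) = 1.0000 + 0.078725 = 1.0787.
⟨E⟩ = 0.012772 eV, ⟨E²⟩ = 0.0022351 eV².
C_V/k_B = (⟨E²⟩ − ⟨E⟩²)/(kT)² = (0.0022351 − 0.00016312)/0.0047403 = 0.437.

0.437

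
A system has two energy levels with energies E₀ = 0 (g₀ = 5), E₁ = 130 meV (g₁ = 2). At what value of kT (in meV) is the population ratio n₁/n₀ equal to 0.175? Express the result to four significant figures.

157.3 meV

n₁/n₀ = (g₁/g₀) exp[−(E₁−E₀)/kT] = 0.175.
⇒ (E₁−E₀)/kT = ln((2/5)/0.175) = ln(2.28571) = 0.826677.
kT = 130 meV / 0.826677 = 157.3 meV.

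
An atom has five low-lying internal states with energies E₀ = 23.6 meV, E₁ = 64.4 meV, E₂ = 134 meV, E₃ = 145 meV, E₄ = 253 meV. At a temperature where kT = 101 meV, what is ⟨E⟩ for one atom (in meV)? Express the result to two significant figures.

Eᵢ/kT = 0.2337, 0.6376, 1.327, 1.436, 2.505.
Z = Σ e^(−Eᵢ/kT) = e^(−0.2337) + e^(−0.6376) + e^(−1.327) + e^(−1.436) + e^(−2.505) = 0.7916 + 0.5286 + 0.2653 + 0.2379 + 0.08168 = 1.905.
⟨E⟩ = Σ Eᵢ e^(−Eᵢ/kT) / Z = (23.6·0.7916 + 64.4·0.5286 + 134·0.2653 + 145·0.2379 + 253·0.08168) / 1.905 = 75 meV.

75 meV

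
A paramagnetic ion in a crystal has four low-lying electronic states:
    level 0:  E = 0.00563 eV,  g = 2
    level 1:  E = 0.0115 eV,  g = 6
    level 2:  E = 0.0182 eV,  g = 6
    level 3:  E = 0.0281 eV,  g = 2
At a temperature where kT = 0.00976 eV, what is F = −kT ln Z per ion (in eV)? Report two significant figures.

-0.014 eV

Eᵢ/kT = 0.5768, 1.178, 1.865, 2.879.
Z = Σ gᵢe^(−Eᵢ/kT) = 2·e^(−0.5768) + 6·e^(−1.178) + 6·e^(−1.865) + 2·e^(−2.879) = 1.123 + 1.847 + 0.9294 + 0.1124 = 4.012.
F = −kT ln Z = −0.00976 × ln(4.012) = −0.00976 × 1.389 = -0.014 eV.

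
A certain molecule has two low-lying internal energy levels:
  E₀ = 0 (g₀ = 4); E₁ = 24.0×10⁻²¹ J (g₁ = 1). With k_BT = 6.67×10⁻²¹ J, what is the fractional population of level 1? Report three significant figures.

0.00680

Eᵢ/kT = 0, 3.5982.
Z = Σ gᵢe^(−Eᵢ/kT) = 4·e^(−0) + 1·e^(−3.5982) = 4.0000 + 0.027373 = 4.0274.
P₁ = g₁ e^(−E₁/kT) / Z = 0.027373/4.0274 = 0.00680.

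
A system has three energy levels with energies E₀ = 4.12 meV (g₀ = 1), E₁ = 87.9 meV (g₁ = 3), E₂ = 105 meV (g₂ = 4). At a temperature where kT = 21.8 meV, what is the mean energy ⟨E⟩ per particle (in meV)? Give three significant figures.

Eᵢ/kT = 0.18899, 4.0321, 4.8165.
Z = Σ gᵢe^(−Eᵢ/kT) = 1·e^(−0.18899) + 3·e^(−4.0321) + 4·e^(−4.8165) = 0.82779 + 0.053211 + 0.032380 = 0.91338.
⟨E⟩ = Σ Eᵢ gᵢe^(−Eᵢ/kT) / Z = (4.12·0.82779 + 87.9·0.053211 + 105·0.032380) / 0.91338 = 12.6 meV.

12.6 meV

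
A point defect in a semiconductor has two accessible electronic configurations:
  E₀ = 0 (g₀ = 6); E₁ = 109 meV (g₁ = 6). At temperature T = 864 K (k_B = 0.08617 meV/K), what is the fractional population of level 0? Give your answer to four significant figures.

0.8122

k_BT = 0.08617 × 864 K = 74.4509 meV.
Eᵢ/kT = 0, 1.46405.
Z = Σ gᵢe^(−Eᵢ/kT) = 6·e^(−0) + 6·e^(−1.46405) = 6.00000 + 1.38779 = 7.38779.
P₀ = g₀ e^(−E₀/kT) / Z = 6.00000/7.38779 = 0.8122.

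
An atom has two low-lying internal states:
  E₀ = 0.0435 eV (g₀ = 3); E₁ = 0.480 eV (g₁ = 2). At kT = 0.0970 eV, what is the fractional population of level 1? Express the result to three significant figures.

0.00735

Eᵢ/kT = 0.44845, 4.9485.
Z = Σ gᵢe^(−Eᵢ/kT) = 3·e^(−0.44845) + 2·e^(−4.9485) = 1.9159 + 0.014188 = 1.9301.
P₁ = g₁ e^(−E₁/kT) / Z = 0.014188/1.9301 = 0.00735.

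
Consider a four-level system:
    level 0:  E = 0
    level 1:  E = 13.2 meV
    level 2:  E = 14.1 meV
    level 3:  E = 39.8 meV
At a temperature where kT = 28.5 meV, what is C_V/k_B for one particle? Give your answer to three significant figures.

0.166

Eᵢ/kT = 0, 0.46316, 0.49474, 1.3965.
Z = Σ e^(−Eᵢ/kT) = e^(−0) + e^(−0.46316) + e^(−0.49474) + e^(−1.3965) = 1.0000 + 0.62929 + 0.60973 + 0.24746 = 2.4865.
⟨E⟩ = 10.759 meV, ⟨E²⟩ = 250.49 meV².
C_V/k_B = (⟨E²⟩ − ⟨E⟩²)/(kT)² = (250.49 − 115.76)/812.25 = 0.166.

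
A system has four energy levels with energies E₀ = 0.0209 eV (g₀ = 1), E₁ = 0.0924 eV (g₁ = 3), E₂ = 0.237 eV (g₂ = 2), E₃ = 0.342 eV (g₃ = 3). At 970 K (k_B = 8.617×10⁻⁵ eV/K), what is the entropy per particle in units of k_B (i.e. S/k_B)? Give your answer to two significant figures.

1.6

k_BT = 8.617×10⁻⁵ × 970 K = 0.08358 eV.
Eᵢ/kT = 0.2501, 1.106, 2.836, 4.092.
Z = Σ gᵢe^(−Eᵢ/kT) = 1·e^(−0.2501) + 3·e^(−1.106) + 2·e^(−2.836) + 3·e^(−4.092) = 0.7787 + 0.9926 + 0.1173 + 0.05012 = 1.939.
⟨E⟩ = Σ EᵢPᵢ = 0.07887 eV.
S/k_B = ln Z + ⟨E⟩/kT = ln(1.939) + 0.07887/0.08358 = 0.6622 + 0.9436 = 1.6.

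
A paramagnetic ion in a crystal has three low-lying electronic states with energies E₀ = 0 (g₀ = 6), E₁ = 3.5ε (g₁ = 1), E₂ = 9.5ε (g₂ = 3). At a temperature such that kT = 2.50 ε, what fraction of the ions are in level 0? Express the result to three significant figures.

0.950

Eᵢ/kT = 0, 1.4000, 3.8000.
Z = Σ gᵢe^(−Eᵢ/kT) = 6·e^(−0) + 1·e^(−1.4000) + 3·e^(−3.8000) = 6.0000 + 0.24660 + 0.067112 = 6.3137.
P₀ = g₀ e^(−E₀/kT) / Z = 6.0000/6.3137 = 0.950.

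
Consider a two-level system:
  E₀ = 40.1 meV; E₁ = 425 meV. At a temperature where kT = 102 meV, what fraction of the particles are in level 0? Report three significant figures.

Eᵢ/kT = 0.39314, 4.1667.
Z = Σ e^(−Eᵢ/kT) = e^(−0.39314) + e^(−4.1667) = 0.67493 + 0.015503 = 0.69043.
P₀ = e^(−E₀/kT) / Z = 0.67493/0.69043 = 0.978.

0.978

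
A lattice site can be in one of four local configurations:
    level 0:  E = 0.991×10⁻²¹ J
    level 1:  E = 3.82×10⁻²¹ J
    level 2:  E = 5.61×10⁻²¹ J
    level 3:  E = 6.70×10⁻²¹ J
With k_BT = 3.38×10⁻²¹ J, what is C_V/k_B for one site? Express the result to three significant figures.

Eᵢ/kT = 0.29320, 1.1302, 1.6598, 1.9822.
Z = Σ e^(−Eᵢ/kT) = e^(−0.29320) + e^(−1.1302) + e^(−1.6598) + e^(−1.9822) = 0.74587 + 0.32297 + 0.19018 + 0.13777 = 1.3968.
⟨E⟩ = 2.8371, ⟨E²⟩ = 12.611.
C_V/k_B = (⟨E²⟩ − ⟨E⟩²)/(kT)² = (12.611 − 8.0491)/11.424 = 0.399.

0.399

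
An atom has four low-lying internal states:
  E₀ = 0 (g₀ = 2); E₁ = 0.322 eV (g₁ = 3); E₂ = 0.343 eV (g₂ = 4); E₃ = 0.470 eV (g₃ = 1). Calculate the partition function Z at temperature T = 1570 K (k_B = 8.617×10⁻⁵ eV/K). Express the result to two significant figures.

Z = 2.6

k_BT = 8.617×10⁻⁵ × 1570 K = 0.1353 eV.
Eᵢ/kT = 0, 2.380, 2.535, 3.474.
Z = Σ gᵢe^(−Eᵢ/kT) = 2·e^(−0) + 3·e^(−2.380) + 4·e^(−2.535) + 1·e^(−3.474) = 2.000 + 0.2777 + 0.3170 + 0.03099 = 2.626.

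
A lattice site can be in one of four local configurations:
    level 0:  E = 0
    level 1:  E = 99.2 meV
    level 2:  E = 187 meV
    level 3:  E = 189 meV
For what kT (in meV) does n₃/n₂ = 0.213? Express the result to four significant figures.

1.293 meV

n₃/n₂ = exp[−(E₃−E₂)/kT] = 0.213.
⇒ (E₃−E₂)/kT = ln(1/0.213) = ln(4.69484) = 1.54646.
kT = 2 meV / 1.54646 = 1.293 meV.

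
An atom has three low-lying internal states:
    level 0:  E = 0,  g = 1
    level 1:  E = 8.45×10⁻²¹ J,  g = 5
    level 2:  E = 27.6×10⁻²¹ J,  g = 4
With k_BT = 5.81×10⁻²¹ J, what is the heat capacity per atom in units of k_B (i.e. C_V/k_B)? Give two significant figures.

0.76

Eᵢ/kT = 0, 1.454, 4.750.
Z = Σ gᵢe^(−Eᵢ/kT) = 1·e^(−0) + 5·e^(−1.454) + 4·e^(−4.750) = 1.000 + 1.168 + 0.03461 = 2.203.
⟨E⟩ = 4.914, ⟨E²⟩ = 49.82.
C_V/k_B = (⟨E²⟩ − ⟨E⟩²)/(kT)² = (49.82 − 24.15)/33.76 = 0.76.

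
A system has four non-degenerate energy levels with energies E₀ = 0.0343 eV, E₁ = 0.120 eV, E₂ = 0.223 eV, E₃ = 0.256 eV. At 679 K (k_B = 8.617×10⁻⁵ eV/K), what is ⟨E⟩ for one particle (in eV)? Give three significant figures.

k_BT = 8.617×10⁻⁵ × 679 K = 0.058509 eV.
Eᵢ/kT = 0.58623, 2.0510, 3.8114, 4.3754.
Z = Σ e^(−Eᵢ/kT) = e^(−0.58623) + e^(−2.0510) + e^(−3.8114) + e^(−4.3754) = 0.55642 + 0.12861 + 0.022117 + 0.012583 = 0.71973.
⟨E⟩ = Σ Eᵢ e^(−Eᵢ/kT) / Z = (0.0343·0.55642 + 0.120·0.12861 + 0.223·0.022117 + 0.256·0.012583) / 0.71973 = 0.0593 eV.

0.0593 eV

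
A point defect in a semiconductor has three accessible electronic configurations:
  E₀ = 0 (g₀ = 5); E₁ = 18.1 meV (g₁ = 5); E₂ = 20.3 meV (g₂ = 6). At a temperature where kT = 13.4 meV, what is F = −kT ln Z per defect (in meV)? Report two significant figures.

Eᵢ/kT = 0, 1.351, 1.515.
Z = Σ gᵢe^(−Eᵢ/kT) = 5·e^(−0) + 5·e^(−1.351) + 6·e^(−1.515) = 5.000 + 1.295 + 1.319 = 7.614.
F = −kT ln Z = −13.4 × ln(7.614) = −13.4 × 2.030 = -27 meV.

-27 meV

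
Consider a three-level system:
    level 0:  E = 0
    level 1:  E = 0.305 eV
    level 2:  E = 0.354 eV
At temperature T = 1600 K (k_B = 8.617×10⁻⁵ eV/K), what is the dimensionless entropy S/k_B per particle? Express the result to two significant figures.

0.54

k_BT = 8.617×10⁻⁵ × 1600 K = 0.1379 eV.
Eᵢ/kT = 0, 2.212, 2.567.
Z = Σ e^(−Eᵢ/kT) = e^(−0) + e^(−2.212) + e^(−2.567) = 1.000 + 0.1095 + 0.07677 = 1.186.
⟨E⟩ = Σ EᵢPᵢ = 0.05107 eV.
S/k_B = ln Z + ⟨E⟩/kT = ln(1.186) + 0.05107/0.1379 = 0.1706 + 0.3703 = 0.54.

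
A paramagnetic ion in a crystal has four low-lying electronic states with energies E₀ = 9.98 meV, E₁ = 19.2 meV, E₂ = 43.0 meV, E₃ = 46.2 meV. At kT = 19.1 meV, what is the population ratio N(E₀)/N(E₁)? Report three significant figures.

n₀/n₁ = exp[−(E₀−E₁)/kT] = exp(−(-9.22 meV)/(19.1 meV)) = exp(0.48272) = 1.62.

1.62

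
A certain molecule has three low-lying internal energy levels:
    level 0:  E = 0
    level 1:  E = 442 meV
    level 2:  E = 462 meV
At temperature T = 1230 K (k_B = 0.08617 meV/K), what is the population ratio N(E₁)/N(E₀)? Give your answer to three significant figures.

k_BT = 0.08617 × 1230 K = 105.99 meV.
n₁/n₀ = exp[−(E₁−E₀)/kT] = exp(−(442 meV)/(105.99 meV)) = exp(-4.1702) = 0.0154.

0.0154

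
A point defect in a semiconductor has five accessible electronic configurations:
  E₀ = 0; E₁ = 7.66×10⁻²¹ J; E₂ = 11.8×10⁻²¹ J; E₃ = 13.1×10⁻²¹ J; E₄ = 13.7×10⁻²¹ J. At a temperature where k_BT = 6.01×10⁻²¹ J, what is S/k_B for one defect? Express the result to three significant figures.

1.17

Eᵢ/kT = 0, 1.2745, 1.9634, 2.1797, 2.2795.
Z = Σ e^(−Eᵢ/kT) = e^(−0) + e^(−1.2745) + e^(−1.9634) + e^(−2.1797) + e^(−2.2795) = 1.0000 + 0.27957 + 0.14038 + 0.11308 + 0.10234 = 1.6354.
⟨E⟩ = Σ EᵢPᵢ = 4.0855 ×10⁻²¹ J.
S/k_B = ln Z + ⟨E⟩/kT = ln(1.6354) + 4.0855/6.01 = 0.49189 + 0.67978 = 1.17.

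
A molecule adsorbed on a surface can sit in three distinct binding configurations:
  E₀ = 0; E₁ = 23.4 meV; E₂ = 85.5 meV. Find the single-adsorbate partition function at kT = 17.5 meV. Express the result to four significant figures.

Eᵢ/kT = 0, 1.33714, 4.88571.
Z = Σ e^(−Eᵢ/kT) = e^(−0) + e^(−1.33714) + e^(−4.88571) = 1.00000 + 0.262596 + 0.00755376 = 1.27015.

Z = 1.270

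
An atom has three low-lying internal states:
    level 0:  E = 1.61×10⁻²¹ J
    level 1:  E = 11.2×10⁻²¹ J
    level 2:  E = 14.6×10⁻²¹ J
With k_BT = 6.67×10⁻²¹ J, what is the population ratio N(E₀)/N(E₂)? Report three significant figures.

n₀/n₂ = exp[−(E₀−E₂)/kT] = exp(−(-12.99 ×10⁻²¹ J)/(6.67 ×10⁻²¹ J)) = exp(1.9475) = 7.01.

7.01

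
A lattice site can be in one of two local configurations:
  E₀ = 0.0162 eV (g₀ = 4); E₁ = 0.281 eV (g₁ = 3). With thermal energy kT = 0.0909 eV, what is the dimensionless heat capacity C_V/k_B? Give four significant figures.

Eᵢ/kT = 0.178218, 3.09131.
Z = Σ gᵢe^(−Eᵢ/kT) = 4·e^(−0.178218) + 3·e^(−3.09131) = 3.34704 + 0.136327 = 3.48337.
⟨E⟩ = 0.0265633 eV, ⟨E²⟩ = 0.00334243 eV².
C_V/k_B = (⟨E²⟩ − ⟨E⟩²)/(kT)² = (0.00334243 − 0.000705609)/0.00826281 = 0.3191.

0.3191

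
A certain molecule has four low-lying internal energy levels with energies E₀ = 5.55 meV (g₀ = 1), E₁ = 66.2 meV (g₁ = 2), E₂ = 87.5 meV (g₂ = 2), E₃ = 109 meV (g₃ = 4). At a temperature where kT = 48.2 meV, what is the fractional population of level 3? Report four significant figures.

0.1948

Eᵢ/kT = 0.115145, 1.37344, 1.81535, 2.26141.
Z = Σ gᵢe^(−Eᵢ/kT) = 1·e^(−0.115145) + 2·e^(−1.37344) + 2·e^(−1.81535) + 4·e^(−2.26141) = 0.891237 + 0.506469 + 0.325562 + 0.416814 = 2.14008.
P₃ = g₃ e^(−E₃/kT) / Z = 0.416814/2.14008 = 0.1948.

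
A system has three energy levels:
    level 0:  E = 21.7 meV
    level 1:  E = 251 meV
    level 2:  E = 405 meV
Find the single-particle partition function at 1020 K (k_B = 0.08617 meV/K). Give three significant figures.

Z = 0.849

k_BT = 0.08617 × 1020 K = 87.893 meV.
Eᵢ/kT = 0.24689, 2.8557, 4.6079.
Z = Σ e^(−Eᵢ/kT) = e^(−0.24689) + e^(−2.8557) + e^(−4.6079) = 0.78123 + 0.057516 + 0.0099727 = 0.84872.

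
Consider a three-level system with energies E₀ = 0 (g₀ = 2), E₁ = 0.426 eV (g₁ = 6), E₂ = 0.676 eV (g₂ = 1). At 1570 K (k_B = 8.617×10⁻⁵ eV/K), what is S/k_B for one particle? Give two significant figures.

k_BT = 8.617×10⁻⁵ × 1570 K = 0.1353 eV.
Eᵢ/kT = 0, 3.149, 4.996.
Z = Σ gᵢe^(−Eᵢ/kT) = 2·e^(−0) + 6·e^(−3.149) + 1·e^(−4.996) = 2.000 + 0.2574 + 0.006765 = 2.264.
⟨E⟩ = Σ EᵢPᵢ = 0.05045 eV.
S/k_B = ln Z + ⟨E⟩/kT = ln(2.264) + 0.05045/0.1353 = 0.8171 + 0.3729 = 1.2.

1.2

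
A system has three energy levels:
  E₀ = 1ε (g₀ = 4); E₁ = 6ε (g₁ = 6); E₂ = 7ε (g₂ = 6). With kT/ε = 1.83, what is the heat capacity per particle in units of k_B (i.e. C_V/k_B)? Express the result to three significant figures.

Eᵢ/kT = 0.54645, 3.2787, 3.8251.
Z = Σ gᵢe^(−Eᵢ/kT) = 4·e^(−0.54645) + 6·e^(−3.2787) + 6·e^(−3.8251) = 2.3160 + 0.22606 + 0.13090 = 2.6730.
⟨E⟩ = 1.7167 ε, ⟨E²⟩ = 6.3106 ε².
C_V/k_B = (⟨E²⟩ − ⟨E⟩²)/(kT)² = (6.3106 − 2.9471)/3.3489 = 1.00.

1.00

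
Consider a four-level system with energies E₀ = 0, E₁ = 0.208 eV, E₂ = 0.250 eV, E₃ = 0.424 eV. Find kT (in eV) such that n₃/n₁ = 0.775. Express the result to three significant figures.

n₃/n₁ = exp[−(E₃−E₁)/kT] = 0.775.
⇒ (E₃−E₁)/kT = ln(1/0.775) = ln(1.2903) = 0.25487.
kT = 0.216 eV / 0.25487 = 0.847 eV.

0.847 eV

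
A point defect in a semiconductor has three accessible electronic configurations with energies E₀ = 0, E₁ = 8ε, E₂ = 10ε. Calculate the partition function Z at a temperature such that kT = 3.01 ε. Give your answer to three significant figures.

Eᵢ/kT = 0, 2.6578, 3.3223.
Z = Σ e^(−Eᵢ/kT) = e^(−0) + e^(−2.6578) + e^(−3.3223) = 1.0000 + 0.070102 + 0.036070 = 1.1062.

Z = 1.11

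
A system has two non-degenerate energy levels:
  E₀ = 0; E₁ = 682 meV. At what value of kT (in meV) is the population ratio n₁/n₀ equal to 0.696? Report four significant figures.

1882 meV

n₁/n₀ = exp[−(E₁−E₀)/kT] = 0.696.
⇒ (E₁−E₀)/kT = ln(1/0.696) = ln(1.43678) = 0.362404.
kT = 682 meV / 0.362404 = 1882 meV.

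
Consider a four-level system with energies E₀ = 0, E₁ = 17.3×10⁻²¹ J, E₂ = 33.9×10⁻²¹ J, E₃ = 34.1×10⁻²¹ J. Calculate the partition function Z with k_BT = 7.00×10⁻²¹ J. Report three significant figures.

Z = 1.10

Eᵢ/kT = 0, 2.4714, 4.8429, 4.8714.
Z = Σ e^(−Eᵢ/kT) = e^(−0) + e^(−2.4714) + e^(−4.8429) + e^(−4.8714) = 1.0000 + 0.084467 + 0.0078842 + 0.0076626 = 1.1000.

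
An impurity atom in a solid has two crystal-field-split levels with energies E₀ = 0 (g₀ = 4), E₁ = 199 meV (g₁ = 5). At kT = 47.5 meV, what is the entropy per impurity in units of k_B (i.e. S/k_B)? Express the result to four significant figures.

1.483

Eᵢ/kT = 0, 4.18947.
Z = Σ gᵢe^(−Eᵢ/kT) = 4·e^(−0) + 5·e^(−4.18947) = 4.00000 + 0.0757716 = 4.07577.
⟨E⟩ = Σ EᵢPᵢ = 3.69956 meV.
S/k_B = ln Z + ⟨E⟩/kT = ln(4.07577) + 3.69956/47.5 = 1.40506 + 0.0778855 = 1.483.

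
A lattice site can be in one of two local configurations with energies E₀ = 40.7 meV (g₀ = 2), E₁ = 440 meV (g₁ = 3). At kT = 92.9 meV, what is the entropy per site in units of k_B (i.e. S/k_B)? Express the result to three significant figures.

0.799

Eᵢ/kT = 0.43811, 4.7363.
Z = Σ gᵢe^(−Eᵢ/kT) = 2·e^(−0.43811) + 3·e^(−4.7363) = 1.2905 + 0.026313 = 1.3168.
⟨E⟩ = Σ EᵢPᵢ = 48.679 meV.
S/k_B = ln Z + ⟨E⟩/kT = ln(1.3168) + 48.679/92.9 = 0.27520 + 0.52399 = 0.799.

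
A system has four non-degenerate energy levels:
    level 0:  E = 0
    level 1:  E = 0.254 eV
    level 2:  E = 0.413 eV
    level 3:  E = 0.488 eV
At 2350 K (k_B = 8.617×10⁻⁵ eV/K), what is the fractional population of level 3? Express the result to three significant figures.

k_BT = 8.617×10⁻⁵ × 2350 K = 0.20250 eV.
Eᵢ/kT = 0, 1.2543, 2.0395, 2.4099.
Z = Σ e^(−Eᵢ/kT) = e^(−0) + e^(−1.2543) + e^(−2.0395) + e^(−2.4099) = 1.0000 + 0.28528 + 0.13009 + 0.089824 = 1.5052.
P₃ = e^(−E₃/kT) / Z = 0.089824/1.5052 = 0.0597.

0.0597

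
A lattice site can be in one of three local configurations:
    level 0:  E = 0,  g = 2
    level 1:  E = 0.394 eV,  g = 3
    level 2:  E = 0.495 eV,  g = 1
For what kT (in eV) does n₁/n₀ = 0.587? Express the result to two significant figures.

0.42 eV

n₁/n₀ = (g₁/g₀) exp[−(E₁−E₀)/kT] = 0.587.
⇒ (E₁−E₀)/kT = ln((3/2)/0.587) = ln(2.555) = 0.9381.
kT = 0.394 eV / 0.9381 = 0.42 eV.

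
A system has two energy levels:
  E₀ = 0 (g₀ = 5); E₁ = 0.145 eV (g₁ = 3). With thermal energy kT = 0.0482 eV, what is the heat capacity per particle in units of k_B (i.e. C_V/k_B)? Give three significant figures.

Eᵢ/kT = 0, 3.0083.
Z = Σ gᵢe^(−Eᵢ/kT) = 5·e^(−0) + 3·e^(−3.0083) = 5.0000 + 0.14813 = 5.1481.
⟨E⟩ = 0.0041722 eV, ⟨E²⟩ = 0.00060497 eV².
C_V/k_B = (⟨E²⟩ − ⟨E⟩²)/(kT)² = (0.00060497 − 0.000017407)/0.0023232 = 0.253.

0.253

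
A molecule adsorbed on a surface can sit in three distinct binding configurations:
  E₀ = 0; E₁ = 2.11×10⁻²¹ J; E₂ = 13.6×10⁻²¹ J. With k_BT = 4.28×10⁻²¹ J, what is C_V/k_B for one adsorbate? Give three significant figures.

0.276

Eᵢ/kT = 0, 0.49299, 3.1776.
Z = Σ e^(−Eᵢ/kT) = e^(−0) + e^(−0.49299) + e^(−3.1776) = 1.0000 + 0.61080 + 0.041686 = 1.6525.
⟨E⟩ = 1.1230, ⟨E²⟩ = 6.3114.
C_V/k_B = (⟨E²⟩ − ⟨E⟩²)/(kT)² = (6.3114 − 1.2611)/18.318 = 0.276.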